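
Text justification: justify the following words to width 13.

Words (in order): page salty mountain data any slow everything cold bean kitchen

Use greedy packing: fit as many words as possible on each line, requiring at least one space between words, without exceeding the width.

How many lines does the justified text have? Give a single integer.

Answer: 6

Derivation:
Line 1: ['page', 'salty'] (min_width=10, slack=3)
Line 2: ['mountain', 'data'] (min_width=13, slack=0)
Line 3: ['any', 'slow'] (min_width=8, slack=5)
Line 4: ['everything'] (min_width=10, slack=3)
Line 5: ['cold', 'bean'] (min_width=9, slack=4)
Line 6: ['kitchen'] (min_width=7, slack=6)
Total lines: 6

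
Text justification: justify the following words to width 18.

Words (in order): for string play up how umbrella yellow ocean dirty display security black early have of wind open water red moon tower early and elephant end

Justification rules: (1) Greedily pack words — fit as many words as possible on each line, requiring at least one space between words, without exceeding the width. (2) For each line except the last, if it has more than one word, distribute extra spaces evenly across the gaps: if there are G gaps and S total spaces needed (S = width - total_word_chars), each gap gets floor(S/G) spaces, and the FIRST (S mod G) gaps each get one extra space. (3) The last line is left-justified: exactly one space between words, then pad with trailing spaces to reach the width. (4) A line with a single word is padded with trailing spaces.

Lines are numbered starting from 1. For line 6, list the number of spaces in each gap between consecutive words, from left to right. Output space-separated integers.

Answer: 1 1 1

Derivation:
Line 1: ['for', 'string', 'play', 'up'] (min_width=18, slack=0)
Line 2: ['how', 'umbrella'] (min_width=12, slack=6)
Line 3: ['yellow', 'ocean', 'dirty'] (min_width=18, slack=0)
Line 4: ['display', 'security'] (min_width=16, slack=2)
Line 5: ['black', 'early', 'have'] (min_width=16, slack=2)
Line 6: ['of', 'wind', 'open', 'water'] (min_width=18, slack=0)
Line 7: ['red', 'moon', 'tower'] (min_width=14, slack=4)
Line 8: ['early', 'and', 'elephant'] (min_width=18, slack=0)
Line 9: ['end'] (min_width=3, slack=15)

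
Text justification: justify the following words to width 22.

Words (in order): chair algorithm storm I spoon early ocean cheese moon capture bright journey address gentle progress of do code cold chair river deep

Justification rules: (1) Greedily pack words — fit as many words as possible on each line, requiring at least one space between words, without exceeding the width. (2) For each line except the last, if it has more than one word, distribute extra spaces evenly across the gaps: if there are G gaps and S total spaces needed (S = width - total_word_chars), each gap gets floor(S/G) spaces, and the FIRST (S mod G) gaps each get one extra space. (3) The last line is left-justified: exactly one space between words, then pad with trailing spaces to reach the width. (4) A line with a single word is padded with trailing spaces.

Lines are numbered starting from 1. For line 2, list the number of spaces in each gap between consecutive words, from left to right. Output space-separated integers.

Answer: 2 2 2

Derivation:
Line 1: ['chair', 'algorithm', 'storm'] (min_width=21, slack=1)
Line 2: ['I', 'spoon', 'early', 'ocean'] (min_width=19, slack=3)
Line 3: ['cheese', 'moon', 'capture'] (min_width=19, slack=3)
Line 4: ['bright', 'journey', 'address'] (min_width=22, slack=0)
Line 5: ['gentle', 'progress', 'of', 'do'] (min_width=21, slack=1)
Line 6: ['code', 'cold', 'chair', 'river'] (min_width=21, slack=1)
Line 7: ['deep'] (min_width=4, slack=18)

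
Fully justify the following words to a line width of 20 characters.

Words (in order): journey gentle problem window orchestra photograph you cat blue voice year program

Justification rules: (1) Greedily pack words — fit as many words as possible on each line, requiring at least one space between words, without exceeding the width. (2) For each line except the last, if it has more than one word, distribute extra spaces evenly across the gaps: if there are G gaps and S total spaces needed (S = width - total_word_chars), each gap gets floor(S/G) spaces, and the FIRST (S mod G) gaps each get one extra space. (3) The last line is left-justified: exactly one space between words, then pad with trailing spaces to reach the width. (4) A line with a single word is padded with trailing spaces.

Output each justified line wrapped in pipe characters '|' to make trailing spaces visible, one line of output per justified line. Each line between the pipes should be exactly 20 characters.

Answer: |journey       gentle|
|problem       window|
|orchestra photograph|
|you  cat  blue voice|
|year program        |

Derivation:
Line 1: ['journey', 'gentle'] (min_width=14, slack=6)
Line 2: ['problem', 'window'] (min_width=14, slack=6)
Line 3: ['orchestra', 'photograph'] (min_width=20, slack=0)
Line 4: ['you', 'cat', 'blue', 'voice'] (min_width=18, slack=2)
Line 5: ['year', 'program'] (min_width=12, slack=8)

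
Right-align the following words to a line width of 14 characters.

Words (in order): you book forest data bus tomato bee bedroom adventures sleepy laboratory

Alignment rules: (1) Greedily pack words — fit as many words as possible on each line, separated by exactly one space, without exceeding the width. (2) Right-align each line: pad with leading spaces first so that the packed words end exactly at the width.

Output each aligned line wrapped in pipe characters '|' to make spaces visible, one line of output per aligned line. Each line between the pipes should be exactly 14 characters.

Answer: |      you book|
|   forest data|
|bus tomato bee|
|       bedroom|
|    adventures|
|        sleepy|
|    laboratory|

Derivation:
Line 1: ['you', 'book'] (min_width=8, slack=6)
Line 2: ['forest', 'data'] (min_width=11, slack=3)
Line 3: ['bus', 'tomato', 'bee'] (min_width=14, slack=0)
Line 4: ['bedroom'] (min_width=7, slack=7)
Line 5: ['adventures'] (min_width=10, slack=4)
Line 6: ['sleepy'] (min_width=6, slack=8)
Line 7: ['laboratory'] (min_width=10, slack=4)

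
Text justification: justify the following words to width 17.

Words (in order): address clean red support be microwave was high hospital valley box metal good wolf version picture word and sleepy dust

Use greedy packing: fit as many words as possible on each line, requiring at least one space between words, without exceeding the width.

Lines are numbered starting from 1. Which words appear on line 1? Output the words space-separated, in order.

Answer: address clean red

Derivation:
Line 1: ['address', 'clean', 'red'] (min_width=17, slack=0)
Line 2: ['support', 'be'] (min_width=10, slack=7)
Line 3: ['microwave', 'was'] (min_width=13, slack=4)
Line 4: ['high', 'hospital'] (min_width=13, slack=4)
Line 5: ['valley', 'box', 'metal'] (min_width=16, slack=1)
Line 6: ['good', 'wolf', 'version'] (min_width=17, slack=0)
Line 7: ['picture', 'word', 'and'] (min_width=16, slack=1)
Line 8: ['sleepy', 'dust'] (min_width=11, slack=6)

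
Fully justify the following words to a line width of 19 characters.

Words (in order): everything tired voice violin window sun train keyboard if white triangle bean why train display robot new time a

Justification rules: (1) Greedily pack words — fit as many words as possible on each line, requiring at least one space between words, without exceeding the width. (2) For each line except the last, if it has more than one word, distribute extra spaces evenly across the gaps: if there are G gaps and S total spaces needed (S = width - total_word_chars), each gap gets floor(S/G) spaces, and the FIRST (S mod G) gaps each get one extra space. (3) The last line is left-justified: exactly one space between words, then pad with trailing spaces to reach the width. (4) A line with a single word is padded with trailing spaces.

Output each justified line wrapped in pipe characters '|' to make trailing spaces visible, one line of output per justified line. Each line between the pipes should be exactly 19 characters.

Line 1: ['everything', 'tired'] (min_width=16, slack=3)
Line 2: ['voice', 'violin', 'window'] (min_width=19, slack=0)
Line 3: ['sun', 'train', 'keyboard'] (min_width=18, slack=1)
Line 4: ['if', 'white', 'triangle'] (min_width=17, slack=2)
Line 5: ['bean', 'why', 'train'] (min_width=14, slack=5)
Line 6: ['display', 'robot', 'new'] (min_width=17, slack=2)
Line 7: ['time', 'a'] (min_width=6, slack=13)

Answer: |everything    tired|
|voice violin window|
|sun  train keyboard|
|if  white  triangle|
|bean    why   train|
|display  robot  new|
|time a             |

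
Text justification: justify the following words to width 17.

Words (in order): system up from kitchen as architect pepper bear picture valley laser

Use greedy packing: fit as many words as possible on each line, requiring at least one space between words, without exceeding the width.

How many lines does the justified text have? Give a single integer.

Answer: 5

Derivation:
Line 1: ['system', 'up', 'from'] (min_width=14, slack=3)
Line 2: ['kitchen', 'as'] (min_width=10, slack=7)
Line 3: ['architect', 'pepper'] (min_width=16, slack=1)
Line 4: ['bear', 'picture'] (min_width=12, slack=5)
Line 5: ['valley', 'laser'] (min_width=12, slack=5)
Total lines: 5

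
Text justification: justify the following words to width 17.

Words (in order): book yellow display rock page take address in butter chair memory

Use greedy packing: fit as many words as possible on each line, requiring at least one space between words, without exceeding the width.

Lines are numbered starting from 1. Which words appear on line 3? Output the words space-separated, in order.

Line 1: ['book', 'yellow'] (min_width=11, slack=6)
Line 2: ['display', 'rock', 'page'] (min_width=17, slack=0)
Line 3: ['take', 'address', 'in'] (min_width=15, slack=2)
Line 4: ['butter', 'chair'] (min_width=12, slack=5)
Line 5: ['memory'] (min_width=6, slack=11)

Answer: take address in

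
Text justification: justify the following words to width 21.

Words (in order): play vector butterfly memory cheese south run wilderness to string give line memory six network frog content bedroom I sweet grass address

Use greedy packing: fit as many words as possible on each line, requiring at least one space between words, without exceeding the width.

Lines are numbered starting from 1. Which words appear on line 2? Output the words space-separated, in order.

Line 1: ['play', 'vector', 'butterfly'] (min_width=21, slack=0)
Line 2: ['memory', 'cheese', 'south'] (min_width=19, slack=2)
Line 3: ['run', 'wilderness', 'to'] (min_width=17, slack=4)
Line 4: ['string', 'give', 'line'] (min_width=16, slack=5)
Line 5: ['memory', 'six', 'network'] (min_width=18, slack=3)
Line 6: ['frog', 'content', 'bedroom'] (min_width=20, slack=1)
Line 7: ['I', 'sweet', 'grass', 'address'] (min_width=21, slack=0)

Answer: memory cheese south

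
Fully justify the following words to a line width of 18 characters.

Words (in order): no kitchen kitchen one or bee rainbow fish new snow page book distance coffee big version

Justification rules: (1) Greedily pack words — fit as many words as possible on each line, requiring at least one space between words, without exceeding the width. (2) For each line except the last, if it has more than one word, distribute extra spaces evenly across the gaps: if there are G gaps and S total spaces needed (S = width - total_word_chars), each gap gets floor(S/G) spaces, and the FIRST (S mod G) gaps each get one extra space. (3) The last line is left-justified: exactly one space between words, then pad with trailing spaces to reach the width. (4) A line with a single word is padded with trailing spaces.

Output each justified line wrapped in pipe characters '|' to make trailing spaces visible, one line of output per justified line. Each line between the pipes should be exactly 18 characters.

Line 1: ['no', 'kitchen', 'kitchen'] (min_width=18, slack=0)
Line 2: ['one', 'or', 'bee', 'rainbow'] (min_width=18, slack=0)
Line 3: ['fish', 'new', 'snow', 'page'] (min_width=18, slack=0)
Line 4: ['book', 'distance'] (min_width=13, slack=5)
Line 5: ['coffee', 'big', 'version'] (min_width=18, slack=0)

Answer: |no kitchen kitchen|
|one or bee rainbow|
|fish new snow page|
|book      distance|
|coffee big version|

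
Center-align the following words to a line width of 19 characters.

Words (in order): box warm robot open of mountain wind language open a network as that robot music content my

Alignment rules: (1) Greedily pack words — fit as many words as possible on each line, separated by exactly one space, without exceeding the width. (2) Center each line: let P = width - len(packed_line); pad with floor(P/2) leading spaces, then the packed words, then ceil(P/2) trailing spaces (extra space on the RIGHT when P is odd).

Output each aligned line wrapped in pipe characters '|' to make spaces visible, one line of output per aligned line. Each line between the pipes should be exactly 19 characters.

Line 1: ['box', 'warm', 'robot', 'open'] (min_width=19, slack=0)
Line 2: ['of', 'mountain', 'wind'] (min_width=16, slack=3)
Line 3: ['language', 'open', 'a'] (min_width=15, slack=4)
Line 4: ['network', 'as', 'that'] (min_width=15, slack=4)
Line 5: ['robot', 'music', 'content'] (min_width=19, slack=0)
Line 6: ['my'] (min_width=2, slack=17)

Answer: |box warm robot open|
| of mountain wind  |
|  language open a  |
|  network as that  |
|robot music content|
|        my         |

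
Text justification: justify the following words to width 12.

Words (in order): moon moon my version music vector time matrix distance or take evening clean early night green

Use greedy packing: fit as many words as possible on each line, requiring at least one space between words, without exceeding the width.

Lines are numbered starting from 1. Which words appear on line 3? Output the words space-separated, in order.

Line 1: ['moon', 'moon', 'my'] (min_width=12, slack=0)
Line 2: ['version'] (min_width=7, slack=5)
Line 3: ['music', 'vector'] (min_width=12, slack=0)
Line 4: ['time', 'matrix'] (min_width=11, slack=1)
Line 5: ['distance', 'or'] (min_width=11, slack=1)
Line 6: ['take', 'evening'] (min_width=12, slack=0)
Line 7: ['clean', 'early'] (min_width=11, slack=1)
Line 8: ['night', 'green'] (min_width=11, slack=1)

Answer: music vector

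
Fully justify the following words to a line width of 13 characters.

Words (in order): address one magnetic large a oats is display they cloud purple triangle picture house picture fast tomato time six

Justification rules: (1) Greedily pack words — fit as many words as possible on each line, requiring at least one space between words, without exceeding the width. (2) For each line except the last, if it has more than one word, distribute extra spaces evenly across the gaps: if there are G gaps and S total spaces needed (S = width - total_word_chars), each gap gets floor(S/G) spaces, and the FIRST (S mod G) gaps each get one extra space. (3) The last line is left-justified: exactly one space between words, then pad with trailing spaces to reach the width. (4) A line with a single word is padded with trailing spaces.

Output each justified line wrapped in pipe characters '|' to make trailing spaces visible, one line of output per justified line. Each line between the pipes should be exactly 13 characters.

Line 1: ['address', 'one'] (min_width=11, slack=2)
Line 2: ['magnetic'] (min_width=8, slack=5)
Line 3: ['large', 'a', 'oats'] (min_width=12, slack=1)
Line 4: ['is', 'display'] (min_width=10, slack=3)
Line 5: ['they', 'cloud'] (min_width=10, slack=3)
Line 6: ['purple'] (min_width=6, slack=7)
Line 7: ['triangle'] (min_width=8, slack=5)
Line 8: ['picture', 'house'] (min_width=13, slack=0)
Line 9: ['picture', 'fast'] (min_width=12, slack=1)
Line 10: ['tomato', 'time'] (min_width=11, slack=2)
Line 11: ['six'] (min_width=3, slack=10)

Answer: |address   one|
|magnetic     |
|large  a oats|
|is    display|
|they    cloud|
|purple       |
|triangle     |
|picture house|
|picture  fast|
|tomato   time|
|six          |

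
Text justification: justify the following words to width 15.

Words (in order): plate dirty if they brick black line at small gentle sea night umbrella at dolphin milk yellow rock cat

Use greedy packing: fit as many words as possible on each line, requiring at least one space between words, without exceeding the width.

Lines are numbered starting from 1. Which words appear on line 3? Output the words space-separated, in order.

Answer: black line at

Derivation:
Line 1: ['plate', 'dirty', 'if'] (min_width=14, slack=1)
Line 2: ['they', 'brick'] (min_width=10, slack=5)
Line 3: ['black', 'line', 'at'] (min_width=13, slack=2)
Line 4: ['small', 'gentle'] (min_width=12, slack=3)
Line 5: ['sea', 'night'] (min_width=9, slack=6)
Line 6: ['umbrella', 'at'] (min_width=11, slack=4)
Line 7: ['dolphin', 'milk'] (min_width=12, slack=3)
Line 8: ['yellow', 'rock', 'cat'] (min_width=15, slack=0)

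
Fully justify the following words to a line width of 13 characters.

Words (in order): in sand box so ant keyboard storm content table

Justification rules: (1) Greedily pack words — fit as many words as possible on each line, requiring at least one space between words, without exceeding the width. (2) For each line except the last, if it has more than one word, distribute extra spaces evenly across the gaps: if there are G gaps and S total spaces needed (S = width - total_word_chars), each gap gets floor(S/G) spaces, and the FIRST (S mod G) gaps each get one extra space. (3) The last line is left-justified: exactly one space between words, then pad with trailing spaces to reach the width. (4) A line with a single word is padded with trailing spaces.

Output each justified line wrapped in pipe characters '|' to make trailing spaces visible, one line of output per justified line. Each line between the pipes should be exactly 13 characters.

Line 1: ['in', 'sand', 'box'] (min_width=11, slack=2)
Line 2: ['so', 'ant'] (min_width=6, slack=7)
Line 3: ['keyboard'] (min_width=8, slack=5)
Line 4: ['storm', 'content'] (min_width=13, slack=0)
Line 5: ['table'] (min_width=5, slack=8)

Answer: |in  sand  box|
|so        ant|
|keyboard     |
|storm content|
|table        |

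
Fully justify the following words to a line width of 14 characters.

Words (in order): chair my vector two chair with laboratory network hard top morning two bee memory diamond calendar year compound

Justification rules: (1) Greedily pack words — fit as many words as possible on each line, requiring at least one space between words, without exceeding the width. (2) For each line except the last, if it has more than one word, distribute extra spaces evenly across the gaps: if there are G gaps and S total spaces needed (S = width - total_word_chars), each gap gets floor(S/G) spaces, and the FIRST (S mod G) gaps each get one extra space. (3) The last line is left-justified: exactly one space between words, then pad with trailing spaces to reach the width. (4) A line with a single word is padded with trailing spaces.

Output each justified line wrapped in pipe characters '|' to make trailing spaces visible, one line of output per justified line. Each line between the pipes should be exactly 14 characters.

Line 1: ['chair', 'my'] (min_width=8, slack=6)
Line 2: ['vector', 'two'] (min_width=10, slack=4)
Line 3: ['chair', 'with'] (min_width=10, slack=4)
Line 4: ['laboratory'] (min_width=10, slack=4)
Line 5: ['network', 'hard'] (min_width=12, slack=2)
Line 6: ['top', 'morning'] (min_width=11, slack=3)
Line 7: ['two', 'bee', 'memory'] (min_width=14, slack=0)
Line 8: ['diamond'] (min_width=7, slack=7)
Line 9: ['calendar', 'year'] (min_width=13, slack=1)
Line 10: ['compound'] (min_width=8, slack=6)

Answer: |chair       my|
|vector     two|
|chair     with|
|laboratory    |
|network   hard|
|top    morning|
|two bee memory|
|diamond       |
|calendar  year|
|compound      |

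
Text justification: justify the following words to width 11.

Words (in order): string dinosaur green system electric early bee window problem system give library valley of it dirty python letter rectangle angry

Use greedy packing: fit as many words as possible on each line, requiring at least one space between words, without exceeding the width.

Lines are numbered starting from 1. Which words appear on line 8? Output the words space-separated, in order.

Answer: problem

Derivation:
Line 1: ['string'] (min_width=6, slack=5)
Line 2: ['dinosaur'] (min_width=8, slack=3)
Line 3: ['green'] (min_width=5, slack=6)
Line 4: ['system'] (min_width=6, slack=5)
Line 5: ['electric'] (min_width=8, slack=3)
Line 6: ['early', 'bee'] (min_width=9, slack=2)
Line 7: ['window'] (min_width=6, slack=5)
Line 8: ['problem'] (min_width=7, slack=4)
Line 9: ['system', 'give'] (min_width=11, slack=0)
Line 10: ['library'] (min_width=7, slack=4)
Line 11: ['valley', 'of'] (min_width=9, slack=2)
Line 12: ['it', 'dirty'] (min_width=8, slack=3)
Line 13: ['python'] (min_width=6, slack=5)
Line 14: ['letter'] (min_width=6, slack=5)
Line 15: ['rectangle'] (min_width=9, slack=2)
Line 16: ['angry'] (min_width=5, slack=6)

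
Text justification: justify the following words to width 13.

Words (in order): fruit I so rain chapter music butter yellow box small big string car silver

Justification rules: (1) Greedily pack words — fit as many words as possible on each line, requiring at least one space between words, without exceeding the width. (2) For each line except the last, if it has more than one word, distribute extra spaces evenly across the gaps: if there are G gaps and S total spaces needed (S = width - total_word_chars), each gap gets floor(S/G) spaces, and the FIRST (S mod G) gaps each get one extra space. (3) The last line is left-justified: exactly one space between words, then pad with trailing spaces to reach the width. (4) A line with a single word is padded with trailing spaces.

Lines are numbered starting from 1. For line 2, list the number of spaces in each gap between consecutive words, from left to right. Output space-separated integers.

Answer: 2

Derivation:
Line 1: ['fruit', 'I', 'so'] (min_width=10, slack=3)
Line 2: ['rain', 'chapter'] (min_width=12, slack=1)
Line 3: ['music', 'butter'] (min_width=12, slack=1)
Line 4: ['yellow', 'box'] (min_width=10, slack=3)
Line 5: ['small', 'big'] (min_width=9, slack=4)
Line 6: ['string', 'car'] (min_width=10, slack=3)
Line 7: ['silver'] (min_width=6, slack=7)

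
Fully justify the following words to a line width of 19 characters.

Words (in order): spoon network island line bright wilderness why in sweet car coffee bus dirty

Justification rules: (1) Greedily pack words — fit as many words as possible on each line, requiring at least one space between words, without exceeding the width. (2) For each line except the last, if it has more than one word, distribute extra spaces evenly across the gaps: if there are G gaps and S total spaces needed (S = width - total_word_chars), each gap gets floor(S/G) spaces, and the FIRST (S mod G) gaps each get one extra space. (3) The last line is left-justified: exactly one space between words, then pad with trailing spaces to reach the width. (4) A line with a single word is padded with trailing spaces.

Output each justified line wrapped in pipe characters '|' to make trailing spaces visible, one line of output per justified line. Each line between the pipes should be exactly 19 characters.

Answer: |spoon       network|
|island  line bright|
|wilderness  why  in|
|sweet   car  coffee|
|bus dirty          |

Derivation:
Line 1: ['spoon', 'network'] (min_width=13, slack=6)
Line 2: ['island', 'line', 'bright'] (min_width=18, slack=1)
Line 3: ['wilderness', 'why', 'in'] (min_width=17, slack=2)
Line 4: ['sweet', 'car', 'coffee'] (min_width=16, slack=3)
Line 5: ['bus', 'dirty'] (min_width=9, slack=10)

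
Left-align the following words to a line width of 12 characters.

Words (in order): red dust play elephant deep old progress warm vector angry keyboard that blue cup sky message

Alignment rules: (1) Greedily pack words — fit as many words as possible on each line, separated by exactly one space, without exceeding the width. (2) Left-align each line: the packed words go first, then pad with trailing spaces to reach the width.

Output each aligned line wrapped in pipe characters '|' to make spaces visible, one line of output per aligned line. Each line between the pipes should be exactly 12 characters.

Answer: |red dust    |
|play        |
|elephant    |
|deep old    |
|progress    |
|warm vector |
|angry       |
|keyboard    |
|that blue   |
|cup sky     |
|message     |

Derivation:
Line 1: ['red', 'dust'] (min_width=8, slack=4)
Line 2: ['play'] (min_width=4, slack=8)
Line 3: ['elephant'] (min_width=8, slack=4)
Line 4: ['deep', 'old'] (min_width=8, slack=4)
Line 5: ['progress'] (min_width=8, slack=4)
Line 6: ['warm', 'vector'] (min_width=11, slack=1)
Line 7: ['angry'] (min_width=5, slack=7)
Line 8: ['keyboard'] (min_width=8, slack=4)
Line 9: ['that', 'blue'] (min_width=9, slack=3)
Line 10: ['cup', 'sky'] (min_width=7, slack=5)
Line 11: ['message'] (min_width=7, slack=5)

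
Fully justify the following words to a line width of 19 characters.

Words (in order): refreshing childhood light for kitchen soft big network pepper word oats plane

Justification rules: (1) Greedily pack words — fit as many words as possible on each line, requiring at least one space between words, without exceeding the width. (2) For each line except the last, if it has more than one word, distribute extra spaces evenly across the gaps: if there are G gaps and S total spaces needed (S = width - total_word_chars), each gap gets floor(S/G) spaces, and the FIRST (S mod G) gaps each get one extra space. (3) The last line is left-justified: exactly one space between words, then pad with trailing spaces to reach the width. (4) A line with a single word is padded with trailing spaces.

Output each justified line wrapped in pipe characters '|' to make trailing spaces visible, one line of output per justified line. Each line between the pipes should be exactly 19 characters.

Answer: |refreshing         |
|childhood light for|
|kitchen   soft  big|
|network pepper word|
|oats plane         |

Derivation:
Line 1: ['refreshing'] (min_width=10, slack=9)
Line 2: ['childhood', 'light', 'for'] (min_width=19, slack=0)
Line 3: ['kitchen', 'soft', 'big'] (min_width=16, slack=3)
Line 4: ['network', 'pepper', 'word'] (min_width=19, slack=0)
Line 5: ['oats', 'plane'] (min_width=10, slack=9)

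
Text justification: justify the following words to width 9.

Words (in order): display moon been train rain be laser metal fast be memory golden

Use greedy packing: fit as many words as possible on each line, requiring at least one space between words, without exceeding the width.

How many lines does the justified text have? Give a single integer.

Line 1: ['display'] (min_width=7, slack=2)
Line 2: ['moon', 'been'] (min_width=9, slack=0)
Line 3: ['train'] (min_width=5, slack=4)
Line 4: ['rain', 'be'] (min_width=7, slack=2)
Line 5: ['laser'] (min_width=5, slack=4)
Line 6: ['metal'] (min_width=5, slack=4)
Line 7: ['fast', 'be'] (min_width=7, slack=2)
Line 8: ['memory'] (min_width=6, slack=3)
Line 9: ['golden'] (min_width=6, slack=3)
Total lines: 9

Answer: 9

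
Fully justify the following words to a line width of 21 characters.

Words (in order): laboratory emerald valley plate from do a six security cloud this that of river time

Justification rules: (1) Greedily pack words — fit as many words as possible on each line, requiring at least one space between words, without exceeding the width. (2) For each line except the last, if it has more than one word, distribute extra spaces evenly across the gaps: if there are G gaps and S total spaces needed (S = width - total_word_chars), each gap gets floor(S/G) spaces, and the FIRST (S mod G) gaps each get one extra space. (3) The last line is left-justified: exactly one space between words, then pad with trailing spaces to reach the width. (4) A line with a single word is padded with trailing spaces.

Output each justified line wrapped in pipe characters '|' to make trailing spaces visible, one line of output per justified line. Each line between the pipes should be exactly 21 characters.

Line 1: ['laboratory', 'emerald'] (min_width=18, slack=3)
Line 2: ['valley', 'plate', 'from', 'do'] (min_width=20, slack=1)
Line 3: ['a', 'six', 'security', 'cloud'] (min_width=20, slack=1)
Line 4: ['this', 'that', 'of', 'river'] (min_width=18, slack=3)
Line 5: ['time'] (min_width=4, slack=17)

Answer: |laboratory    emerald|
|valley  plate from do|
|a  six security cloud|
|this  that  of  river|
|time                 |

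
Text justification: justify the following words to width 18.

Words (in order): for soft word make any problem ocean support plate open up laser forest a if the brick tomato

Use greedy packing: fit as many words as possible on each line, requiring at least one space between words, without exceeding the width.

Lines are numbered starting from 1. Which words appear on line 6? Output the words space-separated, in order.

Line 1: ['for', 'soft', 'word', 'make'] (min_width=18, slack=0)
Line 2: ['any', 'problem', 'ocean'] (min_width=17, slack=1)
Line 3: ['support', 'plate', 'open'] (min_width=18, slack=0)
Line 4: ['up', 'laser', 'forest', 'a'] (min_width=17, slack=1)
Line 5: ['if', 'the', 'brick'] (min_width=12, slack=6)
Line 6: ['tomato'] (min_width=6, slack=12)

Answer: tomato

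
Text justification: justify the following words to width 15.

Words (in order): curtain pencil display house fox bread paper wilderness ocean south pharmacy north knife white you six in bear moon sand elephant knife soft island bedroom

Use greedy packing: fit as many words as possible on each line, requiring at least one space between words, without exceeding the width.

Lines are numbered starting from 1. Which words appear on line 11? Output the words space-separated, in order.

Answer: soft island

Derivation:
Line 1: ['curtain', 'pencil'] (min_width=14, slack=1)
Line 2: ['display', 'house'] (min_width=13, slack=2)
Line 3: ['fox', 'bread', 'paper'] (min_width=15, slack=0)
Line 4: ['wilderness'] (min_width=10, slack=5)
Line 5: ['ocean', 'south'] (min_width=11, slack=4)
Line 6: ['pharmacy', 'north'] (min_width=14, slack=1)
Line 7: ['knife', 'white', 'you'] (min_width=15, slack=0)
Line 8: ['six', 'in', 'bear'] (min_width=11, slack=4)
Line 9: ['moon', 'sand'] (min_width=9, slack=6)
Line 10: ['elephant', 'knife'] (min_width=14, slack=1)
Line 11: ['soft', 'island'] (min_width=11, slack=4)
Line 12: ['bedroom'] (min_width=7, slack=8)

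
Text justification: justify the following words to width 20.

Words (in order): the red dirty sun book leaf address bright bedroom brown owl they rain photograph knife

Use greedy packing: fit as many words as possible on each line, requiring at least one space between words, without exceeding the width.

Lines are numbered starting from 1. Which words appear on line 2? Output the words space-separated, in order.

Answer: book leaf address

Derivation:
Line 1: ['the', 'red', 'dirty', 'sun'] (min_width=17, slack=3)
Line 2: ['book', 'leaf', 'address'] (min_width=17, slack=3)
Line 3: ['bright', 'bedroom', 'brown'] (min_width=20, slack=0)
Line 4: ['owl', 'they', 'rain'] (min_width=13, slack=7)
Line 5: ['photograph', 'knife'] (min_width=16, slack=4)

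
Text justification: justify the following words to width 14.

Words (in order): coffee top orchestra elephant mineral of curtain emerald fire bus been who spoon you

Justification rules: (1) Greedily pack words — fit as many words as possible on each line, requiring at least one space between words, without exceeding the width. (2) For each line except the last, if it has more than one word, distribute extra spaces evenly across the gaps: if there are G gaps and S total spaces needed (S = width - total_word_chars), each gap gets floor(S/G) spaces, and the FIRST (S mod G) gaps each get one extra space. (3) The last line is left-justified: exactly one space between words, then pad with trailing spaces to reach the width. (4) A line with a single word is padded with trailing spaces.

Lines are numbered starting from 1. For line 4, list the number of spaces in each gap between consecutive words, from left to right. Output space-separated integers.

Line 1: ['coffee', 'top'] (min_width=10, slack=4)
Line 2: ['orchestra'] (min_width=9, slack=5)
Line 3: ['elephant'] (min_width=8, slack=6)
Line 4: ['mineral', 'of'] (min_width=10, slack=4)
Line 5: ['curtain'] (min_width=7, slack=7)
Line 6: ['emerald', 'fire'] (min_width=12, slack=2)
Line 7: ['bus', 'been', 'who'] (min_width=12, slack=2)
Line 8: ['spoon', 'you'] (min_width=9, slack=5)

Answer: 5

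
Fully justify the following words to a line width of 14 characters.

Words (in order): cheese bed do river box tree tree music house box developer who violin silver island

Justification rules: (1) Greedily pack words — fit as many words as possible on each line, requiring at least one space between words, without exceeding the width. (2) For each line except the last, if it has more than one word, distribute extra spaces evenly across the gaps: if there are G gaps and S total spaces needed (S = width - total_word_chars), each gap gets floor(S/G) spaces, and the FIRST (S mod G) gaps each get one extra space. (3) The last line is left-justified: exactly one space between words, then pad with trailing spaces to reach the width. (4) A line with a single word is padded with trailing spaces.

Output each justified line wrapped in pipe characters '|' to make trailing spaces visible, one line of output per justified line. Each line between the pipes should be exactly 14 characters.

Line 1: ['cheese', 'bed', 'do'] (min_width=13, slack=1)
Line 2: ['river', 'box', 'tree'] (min_width=14, slack=0)
Line 3: ['tree', 'music'] (min_width=10, slack=4)
Line 4: ['house', 'box'] (min_width=9, slack=5)
Line 5: ['developer', 'who'] (min_width=13, slack=1)
Line 6: ['violin', 'silver'] (min_width=13, slack=1)
Line 7: ['island'] (min_width=6, slack=8)

Answer: |cheese  bed do|
|river box tree|
|tree     music|
|house      box|
|developer  who|
|violin  silver|
|island        |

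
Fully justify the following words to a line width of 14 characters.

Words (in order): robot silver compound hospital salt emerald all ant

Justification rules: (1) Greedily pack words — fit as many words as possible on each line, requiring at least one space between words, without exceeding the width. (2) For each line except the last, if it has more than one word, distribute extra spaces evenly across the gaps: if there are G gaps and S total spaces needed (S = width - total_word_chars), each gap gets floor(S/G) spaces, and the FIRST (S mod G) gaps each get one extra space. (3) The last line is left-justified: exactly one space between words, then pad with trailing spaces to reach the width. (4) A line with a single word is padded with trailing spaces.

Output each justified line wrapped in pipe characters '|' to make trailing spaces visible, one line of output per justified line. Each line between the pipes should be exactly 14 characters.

Answer: |robot   silver|
|compound      |
|hospital  salt|
|emerald    all|
|ant           |

Derivation:
Line 1: ['robot', 'silver'] (min_width=12, slack=2)
Line 2: ['compound'] (min_width=8, slack=6)
Line 3: ['hospital', 'salt'] (min_width=13, slack=1)
Line 4: ['emerald', 'all'] (min_width=11, slack=3)
Line 5: ['ant'] (min_width=3, slack=11)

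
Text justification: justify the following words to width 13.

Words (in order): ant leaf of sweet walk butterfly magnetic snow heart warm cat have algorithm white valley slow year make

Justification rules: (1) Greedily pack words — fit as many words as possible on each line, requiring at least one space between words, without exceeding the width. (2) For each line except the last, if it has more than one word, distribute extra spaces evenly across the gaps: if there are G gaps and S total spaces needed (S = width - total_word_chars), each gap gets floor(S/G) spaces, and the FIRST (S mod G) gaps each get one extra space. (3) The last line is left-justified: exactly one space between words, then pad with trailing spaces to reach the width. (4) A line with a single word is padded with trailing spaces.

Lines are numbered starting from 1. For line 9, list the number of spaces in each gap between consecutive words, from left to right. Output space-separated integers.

Line 1: ['ant', 'leaf', 'of'] (min_width=11, slack=2)
Line 2: ['sweet', 'walk'] (min_width=10, slack=3)
Line 3: ['butterfly'] (min_width=9, slack=4)
Line 4: ['magnetic', 'snow'] (min_width=13, slack=0)
Line 5: ['heart', 'warm'] (min_width=10, slack=3)
Line 6: ['cat', 'have'] (min_width=8, slack=5)
Line 7: ['algorithm'] (min_width=9, slack=4)
Line 8: ['white', 'valley'] (min_width=12, slack=1)
Line 9: ['slow', 'year'] (min_width=9, slack=4)
Line 10: ['make'] (min_width=4, slack=9)

Answer: 5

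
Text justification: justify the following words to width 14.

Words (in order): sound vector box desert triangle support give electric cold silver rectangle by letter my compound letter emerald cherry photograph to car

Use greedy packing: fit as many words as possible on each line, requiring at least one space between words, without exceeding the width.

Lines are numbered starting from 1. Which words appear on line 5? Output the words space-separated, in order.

Line 1: ['sound', 'vector'] (min_width=12, slack=2)
Line 2: ['box', 'desert'] (min_width=10, slack=4)
Line 3: ['triangle'] (min_width=8, slack=6)
Line 4: ['support', 'give'] (min_width=12, slack=2)
Line 5: ['electric', 'cold'] (min_width=13, slack=1)
Line 6: ['silver'] (min_width=6, slack=8)
Line 7: ['rectangle', 'by'] (min_width=12, slack=2)
Line 8: ['letter', 'my'] (min_width=9, slack=5)
Line 9: ['compound'] (min_width=8, slack=6)
Line 10: ['letter', 'emerald'] (min_width=14, slack=0)
Line 11: ['cherry'] (min_width=6, slack=8)
Line 12: ['photograph', 'to'] (min_width=13, slack=1)
Line 13: ['car'] (min_width=3, slack=11)

Answer: electric cold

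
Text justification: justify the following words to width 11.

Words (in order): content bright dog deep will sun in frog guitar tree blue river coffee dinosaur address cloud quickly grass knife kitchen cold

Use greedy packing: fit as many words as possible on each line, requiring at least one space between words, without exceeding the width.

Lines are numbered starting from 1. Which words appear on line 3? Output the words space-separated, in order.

Answer: deep will

Derivation:
Line 1: ['content'] (min_width=7, slack=4)
Line 2: ['bright', 'dog'] (min_width=10, slack=1)
Line 3: ['deep', 'will'] (min_width=9, slack=2)
Line 4: ['sun', 'in', 'frog'] (min_width=11, slack=0)
Line 5: ['guitar', 'tree'] (min_width=11, slack=0)
Line 6: ['blue', 'river'] (min_width=10, slack=1)
Line 7: ['coffee'] (min_width=6, slack=5)
Line 8: ['dinosaur'] (min_width=8, slack=3)
Line 9: ['address'] (min_width=7, slack=4)
Line 10: ['cloud'] (min_width=5, slack=6)
Line 11: ['quickly'] (min_width=7, slack=4)
Line 12: ['grass', 'knife'] (min_width=11, slack=0)
Line 13: ['kitchen'] (min_width=7, slack=4)
Line 14: ['cold'] (min_width=4, slack=7)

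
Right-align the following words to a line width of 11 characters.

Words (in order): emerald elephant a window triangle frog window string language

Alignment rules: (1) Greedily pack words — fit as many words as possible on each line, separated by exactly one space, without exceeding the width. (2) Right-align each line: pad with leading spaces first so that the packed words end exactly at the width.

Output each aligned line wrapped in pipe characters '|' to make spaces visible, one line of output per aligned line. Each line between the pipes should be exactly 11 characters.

Line 1: ['emerald'] (min_width=7, slack=4)
Line 2: ['elephant', 'a'] (min_width=10, slack=1)
Line 3: ['window'] (min_width=6, slack=5)
Line 4: ['triangle'] (min_width=8, slack=3)
Line 5: ['frog', 'window'] (min_width=11, slack=0)
Line 6: ['string'] (min_width=6, slack=5)
Line 7: ['language'] (min_width=8, slack=3)

Answer: |    emerald|
| elephant a|
|     window|
|   triangle|
|frog window|
|     string|
|   language|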